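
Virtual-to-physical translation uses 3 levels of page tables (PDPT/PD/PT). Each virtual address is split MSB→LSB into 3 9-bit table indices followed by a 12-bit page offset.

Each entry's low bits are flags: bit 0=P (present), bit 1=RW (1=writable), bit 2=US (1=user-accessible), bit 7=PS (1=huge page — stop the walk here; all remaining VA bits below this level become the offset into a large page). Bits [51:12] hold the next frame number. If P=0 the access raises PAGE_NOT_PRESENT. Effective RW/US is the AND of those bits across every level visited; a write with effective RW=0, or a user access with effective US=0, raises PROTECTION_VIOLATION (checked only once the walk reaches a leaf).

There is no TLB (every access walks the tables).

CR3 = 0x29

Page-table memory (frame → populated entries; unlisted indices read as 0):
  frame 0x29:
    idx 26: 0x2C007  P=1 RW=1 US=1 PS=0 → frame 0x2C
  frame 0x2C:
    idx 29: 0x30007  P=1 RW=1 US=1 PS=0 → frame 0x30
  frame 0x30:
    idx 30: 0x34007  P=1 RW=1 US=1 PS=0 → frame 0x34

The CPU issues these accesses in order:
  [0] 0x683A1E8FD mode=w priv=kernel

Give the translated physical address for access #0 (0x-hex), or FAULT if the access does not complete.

Trace:
#0 VA=0x683A1E8FD (w,kernel):
  L0: frame=0x29 idx=26 entry=0x2C007 [P=1 RW=1 US=1 PS=0]
  L1: frame=0x2C idx=29 entry=0x30007 [P=1 RW=1 US=1 PS=0]
  L2: frame=0x30 idx=30 entry=0x34007 [P=1 RW=1 US=1 PS=0]
  ⇒ phys 0x348FD  [3 reads]

Access #0 PA: 0x348FD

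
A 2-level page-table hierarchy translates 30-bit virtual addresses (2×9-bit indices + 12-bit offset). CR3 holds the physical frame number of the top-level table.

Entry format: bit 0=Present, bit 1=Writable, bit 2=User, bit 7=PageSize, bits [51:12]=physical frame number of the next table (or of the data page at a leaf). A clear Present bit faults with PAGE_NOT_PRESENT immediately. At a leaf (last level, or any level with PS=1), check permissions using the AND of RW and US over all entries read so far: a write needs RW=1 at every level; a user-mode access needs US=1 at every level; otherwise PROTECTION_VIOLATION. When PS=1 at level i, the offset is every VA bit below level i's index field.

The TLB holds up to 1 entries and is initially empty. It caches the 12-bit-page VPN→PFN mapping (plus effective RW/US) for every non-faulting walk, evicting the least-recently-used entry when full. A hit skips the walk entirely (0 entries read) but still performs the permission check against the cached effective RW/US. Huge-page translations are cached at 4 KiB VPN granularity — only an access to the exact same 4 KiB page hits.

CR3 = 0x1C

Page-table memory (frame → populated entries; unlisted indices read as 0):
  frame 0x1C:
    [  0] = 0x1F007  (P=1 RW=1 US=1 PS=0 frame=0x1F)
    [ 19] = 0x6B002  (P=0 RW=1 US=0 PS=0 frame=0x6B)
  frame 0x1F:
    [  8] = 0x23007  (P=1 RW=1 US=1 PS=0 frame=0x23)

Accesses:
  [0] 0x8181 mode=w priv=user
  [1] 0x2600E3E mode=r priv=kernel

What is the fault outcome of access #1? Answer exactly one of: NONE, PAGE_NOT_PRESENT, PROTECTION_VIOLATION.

Walk each access:
#0 VA=0x8181 (w,user):
  L0 @0x1C[0] → 0x1F007  P=1,RW=1,US=1,PS=0
  L1 @0x1F[8] → 0x23007  P=1,RW=1,US=1,PS=0
  ✓ 0x23181  — 2 lookups
#1 VA=0x2600E3E (r,kernel):
  L0 @0x1C[19] → 0x6B002  P=0,RW=1,US=0,PS=0
  → PAGE_NOT_PRESENT  (1 entries read)

Access #1 fault: PAGE_NOT_PRESENT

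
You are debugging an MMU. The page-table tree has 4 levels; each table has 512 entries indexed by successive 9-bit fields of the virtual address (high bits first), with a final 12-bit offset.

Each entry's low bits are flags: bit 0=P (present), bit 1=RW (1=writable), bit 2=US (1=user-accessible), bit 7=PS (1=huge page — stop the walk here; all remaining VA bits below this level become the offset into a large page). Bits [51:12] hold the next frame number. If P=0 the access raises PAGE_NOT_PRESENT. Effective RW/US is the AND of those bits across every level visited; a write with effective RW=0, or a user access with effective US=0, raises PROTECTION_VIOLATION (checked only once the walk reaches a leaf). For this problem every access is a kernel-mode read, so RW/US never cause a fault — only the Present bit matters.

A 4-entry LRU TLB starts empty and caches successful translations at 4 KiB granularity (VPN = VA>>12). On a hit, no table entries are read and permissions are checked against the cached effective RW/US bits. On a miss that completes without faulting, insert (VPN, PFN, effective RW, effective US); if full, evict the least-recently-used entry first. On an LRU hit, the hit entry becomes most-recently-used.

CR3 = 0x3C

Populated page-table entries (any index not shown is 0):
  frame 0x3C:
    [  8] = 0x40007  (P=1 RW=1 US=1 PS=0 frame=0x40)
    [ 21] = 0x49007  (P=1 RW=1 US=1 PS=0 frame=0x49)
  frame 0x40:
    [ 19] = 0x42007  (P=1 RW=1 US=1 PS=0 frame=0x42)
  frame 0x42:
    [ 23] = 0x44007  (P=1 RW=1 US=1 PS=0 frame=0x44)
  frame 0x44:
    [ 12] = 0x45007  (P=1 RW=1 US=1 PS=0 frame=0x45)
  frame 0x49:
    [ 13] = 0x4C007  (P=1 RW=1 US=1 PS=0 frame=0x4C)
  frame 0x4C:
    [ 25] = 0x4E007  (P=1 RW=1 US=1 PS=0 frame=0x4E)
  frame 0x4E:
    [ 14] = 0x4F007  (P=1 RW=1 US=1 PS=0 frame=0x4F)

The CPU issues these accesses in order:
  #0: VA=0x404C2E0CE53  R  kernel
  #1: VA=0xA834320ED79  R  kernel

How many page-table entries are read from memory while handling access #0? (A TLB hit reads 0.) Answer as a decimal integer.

Trace:
#0 VA=0x404C2E0CE53 (r,kernel):
  [0] read 0x3C idx=8: raw=0x40007 flags P=1 W=1 U=1 S=0
  [1] read 0x40 idx=19: raw=0x42007 flags P=1 W=1 U=1 S=0
  [2] read 0x42 idx=23: raw=0x44007 flags P=1 W=1 U=1 S=0
  [3] read 0x44 idx=12: raw=0x45007 flags P=1 W=1 U=1 S=0
  ✓ 0x45E53  — 4 lookups
#1 VA=0xA834320ED79 (r,kernel):
  [0] read 0x3C idx=21: raw=0x49007 flags P=1 W=1 U=1 S=0
  [1] read 0x49 idx=13: raw=0x4C007 flags P=1 W=1 U=1 S=0
  [2] read 0x4C idx=25: raw=0x4E007 flags P=1 W=1 U=1 S=0
  [3] read 0x4E idx=14: raw=0x4F007 flags P=1 W=1 U=1 S=0
  ✓ 0x4FD79  — 4 lookups

Entries read for #0: 4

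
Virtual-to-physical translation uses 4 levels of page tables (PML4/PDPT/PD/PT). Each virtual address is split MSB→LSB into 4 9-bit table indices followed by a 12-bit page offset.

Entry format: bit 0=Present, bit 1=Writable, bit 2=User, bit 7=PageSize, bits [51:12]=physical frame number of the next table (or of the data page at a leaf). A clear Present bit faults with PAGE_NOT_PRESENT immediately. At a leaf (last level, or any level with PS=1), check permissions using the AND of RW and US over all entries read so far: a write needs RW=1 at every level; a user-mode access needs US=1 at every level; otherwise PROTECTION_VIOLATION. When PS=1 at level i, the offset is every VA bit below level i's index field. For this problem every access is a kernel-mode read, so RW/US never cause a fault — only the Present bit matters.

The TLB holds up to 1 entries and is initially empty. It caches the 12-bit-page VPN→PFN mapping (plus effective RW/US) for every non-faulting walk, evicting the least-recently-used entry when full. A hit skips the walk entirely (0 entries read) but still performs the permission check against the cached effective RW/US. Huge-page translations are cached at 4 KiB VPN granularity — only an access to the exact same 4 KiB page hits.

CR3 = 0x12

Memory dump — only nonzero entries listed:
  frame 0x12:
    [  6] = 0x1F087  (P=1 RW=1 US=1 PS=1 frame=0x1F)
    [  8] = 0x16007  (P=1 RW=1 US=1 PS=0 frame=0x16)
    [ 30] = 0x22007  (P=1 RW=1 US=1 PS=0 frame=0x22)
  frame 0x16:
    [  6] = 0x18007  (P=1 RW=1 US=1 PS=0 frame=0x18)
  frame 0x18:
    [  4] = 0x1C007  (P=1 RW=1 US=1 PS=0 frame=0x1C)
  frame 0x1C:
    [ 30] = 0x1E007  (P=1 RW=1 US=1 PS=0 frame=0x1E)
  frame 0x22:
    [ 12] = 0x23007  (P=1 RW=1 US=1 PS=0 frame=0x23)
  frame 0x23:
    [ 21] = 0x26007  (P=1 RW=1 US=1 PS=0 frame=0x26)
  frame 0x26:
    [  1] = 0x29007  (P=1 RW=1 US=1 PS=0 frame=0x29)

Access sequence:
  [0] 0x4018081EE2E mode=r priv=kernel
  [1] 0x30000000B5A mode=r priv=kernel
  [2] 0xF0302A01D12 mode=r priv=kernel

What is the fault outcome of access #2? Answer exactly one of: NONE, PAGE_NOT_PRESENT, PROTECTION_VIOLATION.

Walk each access:
#0 VA=0x4018081EE2E (r,kernel):
  L0: frame=0x12 idx=8 entry=0x16007 [P=1 RW=1 US=1 PS=0]
  L1: frame=0x16 idx=6 entry=0x18007 [P=1 RW=1 US=1 PS=0]
  L2: frame=0x18 idx=4 entry=0x1C007 [P=1 RW=1 US=1 PS=0]
  L3: frame=0x1C idx=30 entry=0x1E007 [P=1 RW=1 US=1 PS=0]
  ⇒ phys 0x1EE2E  [4 reads]
#1 VA=0x30000000B5A (r,kernel):
  L0: frame=0x12 idx=6 entry=0x1F087 [P=1 RW=1 US=1 PS=1]
  ⇒ phys 0x1FB5A (huge @L0)  [1 reads]
#2 VA=0xF0302A01D12 (r,kernel):
  L0: frame=0x12 idx=30 entry=0x22007 [P=1 RW=1 US=1 PS=0]
  L1: frame=0x22 idx=12 entry=0x23007 [P=1 RW=1 US=1 PS=0]
  L2: frame=0x23 idx=21 entry=0x26007 [P=1 RW=1 US=1 PS=0]
  L3: frame=0x26 idx=1 entry=0x29007 [P=1 RW=1 US=1 PS=0]
  ⇒ phys 0x29D12  [4 reads]

Access #2 fault: NONE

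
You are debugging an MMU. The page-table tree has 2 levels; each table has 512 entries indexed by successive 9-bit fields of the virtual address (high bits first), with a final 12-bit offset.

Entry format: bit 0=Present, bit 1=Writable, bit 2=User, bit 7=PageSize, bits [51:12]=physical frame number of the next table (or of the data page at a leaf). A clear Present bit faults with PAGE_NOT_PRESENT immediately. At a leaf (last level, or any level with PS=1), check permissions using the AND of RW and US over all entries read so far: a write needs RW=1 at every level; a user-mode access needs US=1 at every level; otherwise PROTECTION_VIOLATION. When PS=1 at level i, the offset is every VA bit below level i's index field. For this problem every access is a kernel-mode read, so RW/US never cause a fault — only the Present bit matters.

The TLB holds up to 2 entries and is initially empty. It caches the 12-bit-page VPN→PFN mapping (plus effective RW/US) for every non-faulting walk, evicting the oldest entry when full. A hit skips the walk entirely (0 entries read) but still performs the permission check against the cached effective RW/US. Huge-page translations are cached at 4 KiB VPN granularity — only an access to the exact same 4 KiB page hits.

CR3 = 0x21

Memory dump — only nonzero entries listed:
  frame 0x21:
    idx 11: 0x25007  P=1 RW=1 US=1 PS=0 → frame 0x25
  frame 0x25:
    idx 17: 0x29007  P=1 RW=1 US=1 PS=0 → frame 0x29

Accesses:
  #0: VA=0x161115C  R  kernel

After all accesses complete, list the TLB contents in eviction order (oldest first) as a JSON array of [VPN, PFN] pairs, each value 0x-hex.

Trace:
#0 VA=0x161115C (r,kernel):
  lvl0: tbl 0x21, slot 11 ⇒ 0x25007 (P1/RW1/US1/PS0)
  lvl1: tbl 0x25, slot 17 ⇒ 0x29007 (P1/RW1/US1/PS0)
  ⇒ phys 0x2915C  [2 reads]

TLB: [["0x1611", "0x29"]]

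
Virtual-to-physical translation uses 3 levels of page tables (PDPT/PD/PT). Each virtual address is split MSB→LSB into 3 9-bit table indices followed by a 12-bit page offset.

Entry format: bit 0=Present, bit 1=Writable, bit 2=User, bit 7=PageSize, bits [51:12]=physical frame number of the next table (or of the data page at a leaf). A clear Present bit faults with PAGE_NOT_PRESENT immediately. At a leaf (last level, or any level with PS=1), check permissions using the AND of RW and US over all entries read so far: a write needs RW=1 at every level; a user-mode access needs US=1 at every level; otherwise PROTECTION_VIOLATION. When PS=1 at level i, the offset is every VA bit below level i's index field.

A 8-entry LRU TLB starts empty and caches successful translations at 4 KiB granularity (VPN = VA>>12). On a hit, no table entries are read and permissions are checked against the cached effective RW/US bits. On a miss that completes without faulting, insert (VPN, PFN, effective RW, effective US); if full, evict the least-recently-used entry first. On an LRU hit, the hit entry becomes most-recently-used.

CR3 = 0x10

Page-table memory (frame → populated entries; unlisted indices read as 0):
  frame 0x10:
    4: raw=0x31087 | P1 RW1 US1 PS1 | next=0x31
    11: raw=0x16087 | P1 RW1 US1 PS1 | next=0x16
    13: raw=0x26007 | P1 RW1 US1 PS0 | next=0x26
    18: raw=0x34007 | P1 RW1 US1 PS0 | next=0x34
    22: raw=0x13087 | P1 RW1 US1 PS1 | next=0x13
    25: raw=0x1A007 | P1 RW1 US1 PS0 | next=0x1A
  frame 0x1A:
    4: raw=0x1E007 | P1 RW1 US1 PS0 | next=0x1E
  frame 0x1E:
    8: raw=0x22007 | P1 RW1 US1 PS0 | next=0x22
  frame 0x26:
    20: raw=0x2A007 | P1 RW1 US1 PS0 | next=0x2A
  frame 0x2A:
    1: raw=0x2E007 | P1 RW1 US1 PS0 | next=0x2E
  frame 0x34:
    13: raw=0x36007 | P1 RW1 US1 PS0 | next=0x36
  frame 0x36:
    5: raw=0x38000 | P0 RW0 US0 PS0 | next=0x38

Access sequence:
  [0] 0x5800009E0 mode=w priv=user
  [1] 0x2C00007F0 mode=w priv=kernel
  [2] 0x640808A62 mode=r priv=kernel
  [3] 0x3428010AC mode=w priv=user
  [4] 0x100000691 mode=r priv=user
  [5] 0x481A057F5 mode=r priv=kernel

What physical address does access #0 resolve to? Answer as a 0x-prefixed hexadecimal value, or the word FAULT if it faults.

Per-access translation:
#0 VA=0x5800009E0 (w,user):
  L0 @0x10[22] → 0x13087  P=1,RW=1,US=1,PS=1
  → PA=0x139E0 (huge @L0)  (1 entries read)
#1 VA=0x2C00007F0 (w,kernel):
  L0 @0x10[11] → 0x16087  P=1,RW=1,US=1,PS=1
  → PA=0x167F0 (huge @L0)  (1 entries read)
#2 VA=0x640808A62 (r,kernel):
  L0 @0x10[25] → 0x1A007  P=1,RW=1,US=1,PS=0
  L1 @0x1A[4] → 0x1E007  P=1,RW=1,US=1,PS=0
  L2 @0x1E[8] → 0x22007  P=1,RW=1,US=1,PS=0
  → PA=0x22A62  (3 entries read)
#3 VA=0x3428010AC (w,user):
  L0 @0x10[13] → 0x26007  P=1,RW=1,US=1,PS=0
  L1 @0x26[20] → 0x2A007  P=1,RW=1,US=1,PS=0
  L2 @0x2A[1] → 0x2E007  P=1,RW=1,US=1,PS=0
  → PA=0x2E0AC  (3 entries read)
#4 VA=0x100000691 (r,user):
  L0 @0x10[4] → 0x31087  P=1,RW=1,US=1,PS=1
  → PA=0x31691 (huge @L0)  (1 entries read)
#5 VA=0x481A057F5 (r,kernel):
  L0 @0x10[18] → 0x34007  P=1,RW=1,US=1,PS=0
  L1 @0x34[13] → 0x36007  P=1,RW=1,US=1,PS=0
  L2 @0x36[5] → 0x38000  P=0,RW=0,US=0,PS=0
  ✗ PAGE_NOT_PRESENT  [3 reads]

Access #0 PA: 0x139E0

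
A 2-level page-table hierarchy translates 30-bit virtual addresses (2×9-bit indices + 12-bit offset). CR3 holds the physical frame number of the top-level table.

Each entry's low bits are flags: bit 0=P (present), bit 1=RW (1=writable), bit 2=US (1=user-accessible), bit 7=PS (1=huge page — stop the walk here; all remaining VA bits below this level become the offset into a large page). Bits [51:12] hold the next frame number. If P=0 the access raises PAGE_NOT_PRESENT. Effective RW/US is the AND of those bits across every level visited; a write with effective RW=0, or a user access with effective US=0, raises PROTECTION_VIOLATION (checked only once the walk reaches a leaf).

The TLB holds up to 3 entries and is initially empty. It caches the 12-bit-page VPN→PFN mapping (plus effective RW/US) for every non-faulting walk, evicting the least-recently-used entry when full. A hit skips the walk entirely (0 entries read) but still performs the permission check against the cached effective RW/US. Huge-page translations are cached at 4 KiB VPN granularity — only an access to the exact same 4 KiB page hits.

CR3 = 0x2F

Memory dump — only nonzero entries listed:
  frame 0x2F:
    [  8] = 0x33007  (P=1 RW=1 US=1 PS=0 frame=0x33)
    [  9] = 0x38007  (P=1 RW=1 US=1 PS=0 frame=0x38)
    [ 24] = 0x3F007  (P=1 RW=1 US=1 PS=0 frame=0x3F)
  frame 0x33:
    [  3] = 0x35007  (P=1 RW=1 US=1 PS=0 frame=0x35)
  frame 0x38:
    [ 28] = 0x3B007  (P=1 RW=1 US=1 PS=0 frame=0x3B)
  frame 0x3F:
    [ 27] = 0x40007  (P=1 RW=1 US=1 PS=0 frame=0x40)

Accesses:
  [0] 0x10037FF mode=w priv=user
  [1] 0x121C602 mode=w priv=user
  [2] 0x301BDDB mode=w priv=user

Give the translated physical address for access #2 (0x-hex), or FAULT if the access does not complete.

Trace:
#0 VA=0x10037FF (w,user):
  lvl0: tbl 0x2F, slot 8 ⇒ 0x33007 (P1/RW1/US1/PS0)
  lvl1: tbl 0x33, slot 3 ⇒ 0x35007 (P1/RW1/US1/PS0)
  ✓ 0x357FF  — 2 lookups
#1 VA=0x121C602 (w,user):
  lvl0: tbl 0x2F, slot 9 ⇒ 0x38007 (P1/RW1/US1/PS0)
  lvl1: tbl 0x38, slot 28 ⇒ 0x3B007 (P1/RW1/US1/PS0)
  ✓ 0x3B602  — 2 lookups
#2 VA=0x301BDDB (w,user):
  lvl0: tbl 0x2F, slot 24 ⇒ 0x3F007 (P1/RW1/US1/PS0)
  lvl1: tbl 0x3F, slot 27 ⇒ 0x40007 (P1/RW1/US1/PS0)
  ✓ 0x40DDB  — 2 lookups

Access #2 PA: 0x40DDB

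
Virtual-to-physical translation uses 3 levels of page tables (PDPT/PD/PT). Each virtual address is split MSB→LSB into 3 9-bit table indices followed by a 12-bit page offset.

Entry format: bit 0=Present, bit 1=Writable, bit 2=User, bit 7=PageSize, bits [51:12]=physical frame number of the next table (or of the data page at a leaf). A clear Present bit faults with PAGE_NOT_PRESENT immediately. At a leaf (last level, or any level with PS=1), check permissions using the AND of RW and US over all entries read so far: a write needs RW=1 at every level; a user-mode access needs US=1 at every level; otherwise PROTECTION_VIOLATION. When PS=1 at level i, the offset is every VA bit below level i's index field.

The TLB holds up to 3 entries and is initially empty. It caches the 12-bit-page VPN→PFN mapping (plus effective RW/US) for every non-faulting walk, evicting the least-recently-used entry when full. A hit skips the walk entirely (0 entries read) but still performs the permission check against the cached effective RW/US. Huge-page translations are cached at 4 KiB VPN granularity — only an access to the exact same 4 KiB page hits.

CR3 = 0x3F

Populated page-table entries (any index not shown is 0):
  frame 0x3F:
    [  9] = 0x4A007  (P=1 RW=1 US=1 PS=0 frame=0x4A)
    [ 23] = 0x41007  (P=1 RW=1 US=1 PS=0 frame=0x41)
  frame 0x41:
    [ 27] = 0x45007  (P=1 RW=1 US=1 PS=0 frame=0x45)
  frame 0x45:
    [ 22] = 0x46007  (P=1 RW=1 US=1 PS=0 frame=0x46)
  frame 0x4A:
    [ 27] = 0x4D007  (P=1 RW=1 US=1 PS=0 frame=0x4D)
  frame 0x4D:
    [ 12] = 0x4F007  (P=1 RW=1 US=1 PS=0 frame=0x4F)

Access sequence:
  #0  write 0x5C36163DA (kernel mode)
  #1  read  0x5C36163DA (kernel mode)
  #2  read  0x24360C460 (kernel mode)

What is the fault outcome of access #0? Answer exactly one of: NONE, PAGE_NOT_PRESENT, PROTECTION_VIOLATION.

Per-access translation:
#0 VA=0x5C36163DA (w,kernel):
  L0: frame=0x3F idx=23 entry=0x41007 [P=1 RW=1 US=1 PS=0]
  L1: frame=0x41 idx=27 entry=0x45007 [P=1 RW=1 US=1 PS=0]
  L2: frame=0x45 idx=22 entry=0x46007 [P=1 RW=1 US=1 PS=0]
  → PA=0x463DA  (3 entries read)
#1 VA=0x5C36163DA (r,kernel):
  TLB hit vpn=0x5C3616 → PA=0x463DA
#2 VA=0x24360C460 (r,kernel):
  L0: frame=0x3F idx=9 entry=0x4A007 [P=1 RW=1 US=1 PS=0]
  L1: frame=0x4A idx=27 entry=0x4D007 [P=1 RW=1 US=1 PS=0]
  L2: frame=0x4D idx=12 entry=0x4F007 [P=1 RW=1 US=1 PS=0]
  → PA=0x4F460  (3 entries read)

Access #0 fault: NONE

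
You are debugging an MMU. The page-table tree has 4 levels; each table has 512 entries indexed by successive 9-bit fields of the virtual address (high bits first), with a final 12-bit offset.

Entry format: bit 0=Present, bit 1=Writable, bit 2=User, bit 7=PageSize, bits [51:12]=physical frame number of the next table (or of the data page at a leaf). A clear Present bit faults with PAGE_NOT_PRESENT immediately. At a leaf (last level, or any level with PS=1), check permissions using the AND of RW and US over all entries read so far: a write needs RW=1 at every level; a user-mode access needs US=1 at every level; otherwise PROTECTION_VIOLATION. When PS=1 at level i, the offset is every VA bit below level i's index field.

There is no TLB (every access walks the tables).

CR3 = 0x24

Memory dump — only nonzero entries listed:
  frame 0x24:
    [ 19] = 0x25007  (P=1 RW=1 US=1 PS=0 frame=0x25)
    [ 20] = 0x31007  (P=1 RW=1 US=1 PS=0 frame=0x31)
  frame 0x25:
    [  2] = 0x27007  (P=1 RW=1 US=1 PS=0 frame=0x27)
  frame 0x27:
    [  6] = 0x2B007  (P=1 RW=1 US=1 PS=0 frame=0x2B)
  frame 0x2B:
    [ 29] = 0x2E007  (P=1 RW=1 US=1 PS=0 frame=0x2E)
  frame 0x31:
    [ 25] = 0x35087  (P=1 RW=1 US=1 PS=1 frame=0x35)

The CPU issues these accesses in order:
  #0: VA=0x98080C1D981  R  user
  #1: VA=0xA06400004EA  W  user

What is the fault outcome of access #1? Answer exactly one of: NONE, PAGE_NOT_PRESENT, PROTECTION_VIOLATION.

Per-access translation:
#0 VA=0x98080C1D981 (r,user):
  L0: frame=0x24 idx=19 entry=0x25007 [P=1 RW=1 US=1 PS=0]
  L1: frame=0x25 idx=2 entry=0x27007 [P=1 RW=1 US=1 PS=0]
  L2: frame=0x27 idx=6 entry=0x2B007 [P=1 RW=1 US=1 PS=0]
  L3: frame=0x2B idx=29 entry=0x2E007 [P=1 RW=1 US=1 PS=0]
  → PA=0x2E981  (4 entries read)
#1 VA=0xA06400004EA (w,user):
  L0: frame=0x24 idx=20 entry=0x31007 [P=1 RW=1 US=1 PS=0]
  L1: frame=0x31 idx=25 entry=0x35087 [P=1 RW=1 US=1 PS=1]
  → PA=0x354EA (huge @L1)  (2 entries read)

Access #1 fault: NONE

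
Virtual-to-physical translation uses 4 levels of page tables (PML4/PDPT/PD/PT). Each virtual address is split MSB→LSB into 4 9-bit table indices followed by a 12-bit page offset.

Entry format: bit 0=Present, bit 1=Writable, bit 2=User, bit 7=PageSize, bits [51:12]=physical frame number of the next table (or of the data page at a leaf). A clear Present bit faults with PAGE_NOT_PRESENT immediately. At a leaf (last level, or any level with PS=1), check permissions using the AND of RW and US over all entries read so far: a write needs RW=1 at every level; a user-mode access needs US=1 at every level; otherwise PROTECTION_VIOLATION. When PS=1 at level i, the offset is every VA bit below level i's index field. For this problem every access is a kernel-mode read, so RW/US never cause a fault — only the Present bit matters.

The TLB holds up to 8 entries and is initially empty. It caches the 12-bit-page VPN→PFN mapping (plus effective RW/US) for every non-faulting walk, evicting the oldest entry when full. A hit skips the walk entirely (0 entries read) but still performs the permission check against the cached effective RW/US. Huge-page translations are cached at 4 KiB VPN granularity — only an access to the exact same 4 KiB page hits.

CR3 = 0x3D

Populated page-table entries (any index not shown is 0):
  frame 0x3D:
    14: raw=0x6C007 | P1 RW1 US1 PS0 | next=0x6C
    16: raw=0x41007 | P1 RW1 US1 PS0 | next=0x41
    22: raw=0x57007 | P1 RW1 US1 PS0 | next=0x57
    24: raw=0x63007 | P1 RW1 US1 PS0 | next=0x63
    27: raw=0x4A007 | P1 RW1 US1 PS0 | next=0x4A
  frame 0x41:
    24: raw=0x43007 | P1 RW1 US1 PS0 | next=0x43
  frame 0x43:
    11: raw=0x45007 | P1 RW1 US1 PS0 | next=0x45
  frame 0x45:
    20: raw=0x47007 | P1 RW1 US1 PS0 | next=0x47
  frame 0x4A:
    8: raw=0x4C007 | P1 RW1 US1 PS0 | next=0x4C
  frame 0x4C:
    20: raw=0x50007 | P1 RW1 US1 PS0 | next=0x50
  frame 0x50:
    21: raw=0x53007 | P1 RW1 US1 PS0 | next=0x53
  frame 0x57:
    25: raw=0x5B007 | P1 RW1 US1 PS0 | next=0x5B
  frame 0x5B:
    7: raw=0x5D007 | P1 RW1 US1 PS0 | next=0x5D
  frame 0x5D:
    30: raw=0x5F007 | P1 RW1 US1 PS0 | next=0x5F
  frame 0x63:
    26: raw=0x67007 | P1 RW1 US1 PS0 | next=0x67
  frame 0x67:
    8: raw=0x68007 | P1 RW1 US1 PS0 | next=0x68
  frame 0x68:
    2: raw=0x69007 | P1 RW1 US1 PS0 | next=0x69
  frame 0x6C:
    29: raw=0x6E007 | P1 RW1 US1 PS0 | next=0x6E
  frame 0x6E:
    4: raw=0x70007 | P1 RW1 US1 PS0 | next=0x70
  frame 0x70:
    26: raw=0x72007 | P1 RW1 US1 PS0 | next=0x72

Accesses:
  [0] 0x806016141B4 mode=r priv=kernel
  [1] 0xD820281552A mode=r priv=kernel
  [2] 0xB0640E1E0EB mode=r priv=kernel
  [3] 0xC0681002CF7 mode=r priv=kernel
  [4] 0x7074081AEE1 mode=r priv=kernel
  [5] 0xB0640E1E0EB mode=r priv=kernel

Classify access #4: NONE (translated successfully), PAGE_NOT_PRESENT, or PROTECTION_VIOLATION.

Trace:
#0 VA=0x806016141B4 (r,kernel):
  lvl0: tbl 0x3D, slot 16 ⇒ 0x41007 (P1/RW1/US1/PS0)
  lvl1: tbl 0x41, slot 24 ⇒ 0x43007 (P1/RW1/US1/PS0)
  lvl2: tbl 0x43, slot 11 ⇒ 0x45007 (P1/RW1/US1/PS0)
  lvl3: tbl 0x45, slot 20 ⇒ 0x47007 (P1/RW1/US1/PS0)
  ⇒ phys 0x471B4  [4 reads]
#1 VA=0xD820281552A (r,kernel):
  lvl0: tbl 0x3D, slot 27 ⇒ 0x4A007 (P1/RW1/US1/PS0)
  lvl1: tbl 0x4A, slot 8 ⇒ 0x4C007 (P1/RW1/US1/PS0)
  lvl2: tbl 0x4C, slot 20 ⇒ 0x50007 (P1/RW1/US1/PS0)
  lvl3: tbl 0x50, slot 21 ⇒ 0x53007 (P1/RW1/US1/PS0)
  ⇒ phys 0x5352A  [4 reads]
#2 VA=0xB0640E1E0EB (r,kernel):
  lvl0: tbl 0x3D, slot 22 ⇒ 0x57007 (P1/RW1/US1/PS0)
  lvl1: tbl 0x57, slot 25 ⇒ 0x5B007 (P1/RW1/US1/PS0)
  lvl2: tbl 0x5B, slot 7 ⇒ 0x5D007 (P1/RW1/US1/PS0)
  lvl3: tbl 0x5D, slot 30 ⇒ 0x5F007 (P1/RW1/US1/PS0)
  ⇒ phys 0x5F0EB  [4 reads]
#3 VA=0xC0681002CF7 (r,kernel):
  lvl0: tbl 0x3D, slot 24 ⇒ 0x63007 (P1/RW1/US1/PS0)
  lvl1: tbl 0x63, slot 26 ⇒ 0x67007 (P1/RW1/US1/PS0)
  lvl2: tbl 0x67, slot 8 ⇒ 0x68007 (P1/RW1/US1/PS0)
  lvl3: tbl 0x68, slot 2 ⇒ 0x69007 (P1/RW1/US1/PS0)
  ⇒ phys 0x69CF7  [4 reads]
#4 VA=0x7074081AEE1 (r,kernel):
  lvl0: tbl 0x3D, slot 14 ⇒ 0x6C007 (P1/RW1/US1/PS0)
  lvl1: tbl 0x6C, slot 29 ⇒ 0x6E007 (P1/RW1/US1/PS0)
  lvl2: tbl 0x6E, slot 4 ⇒ 0x70007 (P1/RW1/US1/PS0)
  lvl3: tbl 0x70, slot 26 ⇒ 0x72007 (P1/RW1/US1/PS0)
  ⇒ phys 0x72EE1  [4 reads]
#5 VA=0xB0640E1E0EB (r,kernel):
  TLB hit vpn=0xB0640E1E → PA=0x5F0EB

Access #4 fault: NONE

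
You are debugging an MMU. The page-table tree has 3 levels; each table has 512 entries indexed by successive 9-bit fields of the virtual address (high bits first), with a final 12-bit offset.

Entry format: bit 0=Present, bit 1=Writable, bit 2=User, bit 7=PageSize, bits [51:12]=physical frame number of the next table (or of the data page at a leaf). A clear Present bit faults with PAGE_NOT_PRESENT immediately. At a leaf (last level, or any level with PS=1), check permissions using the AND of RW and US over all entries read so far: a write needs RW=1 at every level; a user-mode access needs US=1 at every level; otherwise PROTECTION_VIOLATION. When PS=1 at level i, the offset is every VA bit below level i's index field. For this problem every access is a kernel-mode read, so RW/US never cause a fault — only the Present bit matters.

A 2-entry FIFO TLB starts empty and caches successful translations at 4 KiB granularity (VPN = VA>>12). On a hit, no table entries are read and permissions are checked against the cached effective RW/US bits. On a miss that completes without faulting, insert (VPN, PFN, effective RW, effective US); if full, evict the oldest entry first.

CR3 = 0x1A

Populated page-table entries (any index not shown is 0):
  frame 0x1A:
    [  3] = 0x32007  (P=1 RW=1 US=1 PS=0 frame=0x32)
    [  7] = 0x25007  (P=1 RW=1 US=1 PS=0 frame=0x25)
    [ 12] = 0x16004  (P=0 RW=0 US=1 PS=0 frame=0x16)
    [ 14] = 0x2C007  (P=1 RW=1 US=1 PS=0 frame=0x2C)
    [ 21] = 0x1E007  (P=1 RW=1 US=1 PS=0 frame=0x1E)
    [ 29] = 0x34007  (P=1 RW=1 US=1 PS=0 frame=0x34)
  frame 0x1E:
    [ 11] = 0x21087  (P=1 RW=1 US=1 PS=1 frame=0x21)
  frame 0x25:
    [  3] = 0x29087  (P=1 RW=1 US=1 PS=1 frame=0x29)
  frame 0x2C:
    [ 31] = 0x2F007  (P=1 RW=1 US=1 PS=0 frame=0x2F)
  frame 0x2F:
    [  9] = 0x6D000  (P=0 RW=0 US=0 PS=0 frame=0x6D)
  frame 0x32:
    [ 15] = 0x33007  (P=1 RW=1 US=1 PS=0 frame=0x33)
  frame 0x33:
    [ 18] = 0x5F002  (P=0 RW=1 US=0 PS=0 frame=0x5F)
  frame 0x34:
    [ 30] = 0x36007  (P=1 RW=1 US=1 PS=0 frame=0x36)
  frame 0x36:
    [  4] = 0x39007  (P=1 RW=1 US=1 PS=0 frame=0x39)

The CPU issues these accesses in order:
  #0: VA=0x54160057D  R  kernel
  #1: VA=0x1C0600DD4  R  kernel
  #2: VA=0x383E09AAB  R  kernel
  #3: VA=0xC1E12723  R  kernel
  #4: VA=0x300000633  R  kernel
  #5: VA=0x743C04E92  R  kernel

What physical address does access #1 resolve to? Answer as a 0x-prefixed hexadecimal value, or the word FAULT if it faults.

Per-access translation:
#0 VA=0x54160057D (r,kernel):
  L0: frame=0x1A idx=21 entry=0x1E007 [P=1 RW=1 US=1 PS=0]
  L1: frame=0x1E idx=11 entry=0x21087 [P=1 RW=1 US=1 PS=1]
  ⇒ phys 0x2157D (huge @L1)  [2 reads]
#1 VA=0x1C0600DD4 (r,kernel):
  L0: frame=0x1A idx=7 entry=0x25007 [P=1 RW=1 US=1 PS=0]
  L1: frame=0x25 idx=3 entry=0x29087 [P=1 RW=1 US=1 PS=1]
  ⇒ phys 0x29DD4 (huge @L1)  [2 reads]
#2 VA=0x383E09AAB (r,kernel):
  L0: frame=0x1A idx=14 entry=0x2C007 [P=1 RW=1 US=1 PS=0]
  L1: frame=0x2C idx=31 entry=0x2F007 [P=1 RW=1 US=1 PS=0]
  L2: frame=0x2F idx=9 entry=0x6D000 [P=0 RW=0 US=0 PS=0]
  → PAGE_NOT_PRESENT  (3 entries read)
#3 VA=0xC1E12723 (r,kernel):
  L0: frame=0x1A idx=3 entry=0x32007 [P=1 RW=1 US=1 PS=0]
  L1: frame=0x32 idx=15 entry=0x33007 [P=1 RW=1 US=1 PS=0]
  L2: frame=0x33 idx=18 entry=0x5F002 [P=0 RW=1 US=0 PS=0]
  → PAGE_NOT_PRESENT  (3 entries read)
#4 VA=0x300000633 (r,kernel):
  L0: frame=0x1A idx=12 entry=0x16004 [P=0 RW=0 US=1 PS=0]
  → PAGE_NOT_PRESENT  (1 entries read)
#5 VA=0x743C04E92 (r,kernel):
  L0: frame=0x1A idx=29 entry=0x34007 [P=1 RW=1 US=1 PS=0]
  L1: frame=0x34 idx=30 entry=0x36007 [P=1 RW=1 US=1 PS=0]
  L2: frame=0x36 idx=4 entry=0x39007 [P=1 RW=1 US=1 PS=0]
  ⇒ phys 0x39E92  [3 reads]

Access #1 PA: 0x29DD4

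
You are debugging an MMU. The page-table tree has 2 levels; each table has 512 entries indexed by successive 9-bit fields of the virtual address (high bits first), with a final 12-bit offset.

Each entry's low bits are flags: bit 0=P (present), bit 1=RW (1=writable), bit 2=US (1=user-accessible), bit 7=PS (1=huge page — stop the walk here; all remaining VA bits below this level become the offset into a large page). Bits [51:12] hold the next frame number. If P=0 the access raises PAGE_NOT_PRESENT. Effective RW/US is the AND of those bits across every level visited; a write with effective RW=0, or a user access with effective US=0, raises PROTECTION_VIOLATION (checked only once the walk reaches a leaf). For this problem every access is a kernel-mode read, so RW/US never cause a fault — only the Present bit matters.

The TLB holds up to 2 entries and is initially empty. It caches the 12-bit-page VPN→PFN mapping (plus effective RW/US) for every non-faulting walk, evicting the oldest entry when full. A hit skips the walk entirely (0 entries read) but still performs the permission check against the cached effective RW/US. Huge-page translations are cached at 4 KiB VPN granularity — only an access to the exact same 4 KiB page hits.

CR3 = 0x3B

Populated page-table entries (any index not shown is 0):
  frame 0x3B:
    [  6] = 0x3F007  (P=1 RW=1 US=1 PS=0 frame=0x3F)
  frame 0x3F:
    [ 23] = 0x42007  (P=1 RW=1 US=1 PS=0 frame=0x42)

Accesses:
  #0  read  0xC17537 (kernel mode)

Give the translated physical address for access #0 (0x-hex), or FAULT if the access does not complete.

Trace:
#0 VA=0xC17537 (r,kernel):
  L0 @0x3B[6] → 0x3F007  P=1,RW=1,US=1,PS=0
  L1 @0x3F[23] → 0x42007  P=1,RW=1,US=1,PS=0
  → PA=0x42537  (2 entries read)

Access #0 PA: 0x42537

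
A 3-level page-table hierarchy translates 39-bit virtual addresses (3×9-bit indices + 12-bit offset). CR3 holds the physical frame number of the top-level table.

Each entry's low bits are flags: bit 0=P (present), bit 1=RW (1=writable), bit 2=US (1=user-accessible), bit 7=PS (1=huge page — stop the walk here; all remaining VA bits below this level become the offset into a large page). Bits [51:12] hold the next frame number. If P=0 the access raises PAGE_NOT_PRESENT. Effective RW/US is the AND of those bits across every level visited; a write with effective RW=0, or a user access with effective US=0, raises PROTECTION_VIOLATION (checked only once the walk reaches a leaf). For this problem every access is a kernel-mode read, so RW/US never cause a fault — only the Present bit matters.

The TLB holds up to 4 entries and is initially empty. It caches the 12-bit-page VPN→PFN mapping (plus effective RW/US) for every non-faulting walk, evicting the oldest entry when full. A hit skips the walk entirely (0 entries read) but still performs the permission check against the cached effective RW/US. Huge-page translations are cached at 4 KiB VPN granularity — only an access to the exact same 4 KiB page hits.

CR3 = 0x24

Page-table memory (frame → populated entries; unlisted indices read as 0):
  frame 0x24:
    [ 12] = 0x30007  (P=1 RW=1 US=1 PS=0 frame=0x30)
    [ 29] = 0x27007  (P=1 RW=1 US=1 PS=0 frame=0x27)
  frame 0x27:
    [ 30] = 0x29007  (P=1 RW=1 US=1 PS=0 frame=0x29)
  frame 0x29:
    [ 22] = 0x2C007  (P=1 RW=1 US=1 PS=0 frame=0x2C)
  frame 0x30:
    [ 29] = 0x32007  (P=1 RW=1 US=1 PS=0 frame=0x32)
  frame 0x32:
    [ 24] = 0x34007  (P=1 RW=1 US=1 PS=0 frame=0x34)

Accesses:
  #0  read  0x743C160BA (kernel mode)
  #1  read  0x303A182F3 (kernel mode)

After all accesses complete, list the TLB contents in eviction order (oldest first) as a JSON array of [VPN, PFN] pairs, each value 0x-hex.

Trace:
#0 VA=0x743C160BA (r,kernel):
  [0] read 0x24 idx=29: raw=0x27007 flags P=1 W=1 U=1 S=0
  [1] read 0x27 idx=30: raw=0x29007 flags P=1 W=1 U=1 S=0
  [2] read 0x29 idx=22: raw=0x2C007 flags P=1 W=1 U=1 S=0
  → PA=0x2C0BA  (3 entries read)
#1 VA=0x303A182F3 (r,kernel):
  [0] read 0x24 idx=12: raw=0x30007 flags P=1 W=1 U=1 S=0
  [1] read 0x30 idx=29: raw=0x32007 flags P=1 W=1 U=1 S=0
  [2] read 0x32 idx=24: raw=0x34007 flags P=1 W=1 U=1 S=0
  → PA=0x342F3  (3 entries read)

TLB: [["0x743C16", "0x2C"], ["0x303A18", "0x34"]]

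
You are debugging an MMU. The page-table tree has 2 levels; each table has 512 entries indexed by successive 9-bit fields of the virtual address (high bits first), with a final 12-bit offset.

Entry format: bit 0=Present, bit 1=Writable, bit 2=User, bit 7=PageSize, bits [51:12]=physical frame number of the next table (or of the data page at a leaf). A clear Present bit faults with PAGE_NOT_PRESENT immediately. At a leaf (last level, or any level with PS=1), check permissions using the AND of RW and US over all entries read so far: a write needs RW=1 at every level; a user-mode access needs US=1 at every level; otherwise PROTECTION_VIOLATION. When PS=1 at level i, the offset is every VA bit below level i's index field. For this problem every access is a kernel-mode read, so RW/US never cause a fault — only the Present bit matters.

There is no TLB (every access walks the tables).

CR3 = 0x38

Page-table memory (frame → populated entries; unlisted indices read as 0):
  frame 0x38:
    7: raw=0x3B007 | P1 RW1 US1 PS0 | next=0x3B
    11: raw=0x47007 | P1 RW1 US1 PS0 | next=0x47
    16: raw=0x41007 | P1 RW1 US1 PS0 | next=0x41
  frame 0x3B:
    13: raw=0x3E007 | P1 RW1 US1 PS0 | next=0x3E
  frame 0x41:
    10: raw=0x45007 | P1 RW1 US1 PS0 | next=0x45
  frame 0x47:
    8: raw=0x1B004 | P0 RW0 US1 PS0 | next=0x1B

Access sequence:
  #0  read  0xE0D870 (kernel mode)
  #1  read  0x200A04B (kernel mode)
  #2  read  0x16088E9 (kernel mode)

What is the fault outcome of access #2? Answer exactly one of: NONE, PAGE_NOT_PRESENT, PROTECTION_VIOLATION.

Trace:
#0 VA=0xE0D870 (r,kernel):
  L0 @0x38[7] → 0x3B007  P=1,RW=1,US=1,PS=0
  L1 @0x3B[13] → 0x3E007  P=1,RW=1,US=1,PS=0
  ⇒ phys 0x3E870  [2 reads]
#1 VA=0x200A04B (r,kernel):
  L0 @0x38[16] → 0x41007  P=1,RW=1,US=1,PS=0
  L1 @0x41[10] → 0x45007  P=1,RW=1,US=1,PS=0
  ⇒ phys 0x4504B  [2 reads]
#2 VA=0x16088E9 (r,kernel):
  L0 @0x38[11] → 0x47007  P=1,RW=1,US=1,PS=0
  L1 @0x47[8] → 0x1B004  P=0,RW=0,US=1,PS=0
  ✗ PAGE_NOT_PRESENT  [2 reads]

Access #2 fault: PAGE_NOT_PRESENT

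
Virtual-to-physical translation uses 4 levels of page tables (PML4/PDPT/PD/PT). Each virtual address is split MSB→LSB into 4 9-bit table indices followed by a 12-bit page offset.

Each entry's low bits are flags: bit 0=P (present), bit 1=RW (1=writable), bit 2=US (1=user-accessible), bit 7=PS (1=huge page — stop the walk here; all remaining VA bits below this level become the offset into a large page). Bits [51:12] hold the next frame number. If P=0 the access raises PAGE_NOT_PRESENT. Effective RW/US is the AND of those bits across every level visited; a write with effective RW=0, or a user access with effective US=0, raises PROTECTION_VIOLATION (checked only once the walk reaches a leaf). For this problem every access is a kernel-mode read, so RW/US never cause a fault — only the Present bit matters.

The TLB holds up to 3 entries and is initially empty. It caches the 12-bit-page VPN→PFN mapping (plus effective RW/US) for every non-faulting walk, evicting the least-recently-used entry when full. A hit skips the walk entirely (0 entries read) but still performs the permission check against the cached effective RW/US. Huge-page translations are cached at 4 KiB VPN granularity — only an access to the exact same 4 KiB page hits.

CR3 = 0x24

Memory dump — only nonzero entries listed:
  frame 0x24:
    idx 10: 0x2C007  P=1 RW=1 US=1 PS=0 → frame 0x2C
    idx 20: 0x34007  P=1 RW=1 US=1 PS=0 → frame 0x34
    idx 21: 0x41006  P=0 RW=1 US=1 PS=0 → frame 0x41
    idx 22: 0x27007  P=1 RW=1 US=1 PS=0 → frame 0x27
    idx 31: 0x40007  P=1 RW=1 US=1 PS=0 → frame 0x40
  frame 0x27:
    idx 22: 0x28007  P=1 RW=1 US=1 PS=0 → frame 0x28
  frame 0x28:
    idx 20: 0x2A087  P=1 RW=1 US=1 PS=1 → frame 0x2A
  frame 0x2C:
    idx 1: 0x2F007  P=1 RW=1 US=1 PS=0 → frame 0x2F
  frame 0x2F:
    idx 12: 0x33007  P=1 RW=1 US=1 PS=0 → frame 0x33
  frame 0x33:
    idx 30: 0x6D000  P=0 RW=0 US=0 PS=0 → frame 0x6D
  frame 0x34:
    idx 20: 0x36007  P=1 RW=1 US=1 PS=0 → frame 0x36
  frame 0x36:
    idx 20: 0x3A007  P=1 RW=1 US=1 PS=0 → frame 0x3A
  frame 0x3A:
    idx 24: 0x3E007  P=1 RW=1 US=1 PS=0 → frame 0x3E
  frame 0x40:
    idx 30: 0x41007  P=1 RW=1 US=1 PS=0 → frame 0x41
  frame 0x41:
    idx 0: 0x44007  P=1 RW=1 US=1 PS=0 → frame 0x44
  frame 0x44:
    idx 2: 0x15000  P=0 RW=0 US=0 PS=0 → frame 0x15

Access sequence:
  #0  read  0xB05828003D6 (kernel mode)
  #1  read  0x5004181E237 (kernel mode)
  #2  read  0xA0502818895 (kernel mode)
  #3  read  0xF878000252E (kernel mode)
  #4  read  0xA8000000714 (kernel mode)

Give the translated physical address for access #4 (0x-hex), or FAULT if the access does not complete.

Per-access translation:
#0 VA=0xB05828003D6 (r,kernel):
  lvl0: tbl 0x24, slot 22 ⇒ 0x27007 (P1/RW1/US1/PS0)
  lvl1: tbl 0x27, slot 22 ⇒ 0x28007 (P1/RW1/US1/PS0)
  lvl2: tbl 0x28, slot 20 ⇒ 0x2A087 (P1/RW1/US1/PS1)
  ✓ 0x2A3D6 (huge @L2)  — 3 lookups
#1 VA=0x5004181E237 (r,kernel):
  lvl0: tbl 0x24, slot 10 ⇒ 0x2C007 (P1/RW1/US1/PS0)
  lvl1: tbl 0x2C, slot 1 ⇒ 0x2F007 (P1/RW1/US1/PS0)
  lvl2: tbl 0x2F, slot 12 ⇒ 0x33007 (P1/RW1/US1/PS0)
  lvl3: tbl 0x33, slot 30 ⇒ 0x6D000 (P0/RW0/US0/PS0)
  → PAGE_NOT_PRESENT  (4 entries read)
#2 VA=0xA0502818895 (r,kernel):
  lvl0: tbl 0x24, slot 20 ⇒ 0x34007 (P1/RW1/US1/PS0)
  lvl1: tbl 0x34, slot 20 ⇒ 0x36007 (P1/RW1/US1/PS0)
  lvl2: tbl 0x36, slot 20 ⇒ 0x3A007 (P1/RW1/US1/PS0)
  lvl3: tbl 0x3A, slot 24 ⇒ 0x3E007 (P1/RW1/US1/PS0)
  ✓ 0x3E895  — 4 lookups
#3 VA=0xF878000252E (r,kernel):
  lvl0: tbl 0x24, slot 31 ⇒ 0x40007 (P1/RW1/US1/PS0)
  lvl1: tbl 0x40, slot 30 ⇒ 0x41007 (P1/RW1/US1/PS0)
  lvl2: tbl 0x41, slot 0 ⇒ 0x44007 (P1/RW1/US1/PS0)
  lvl3: tbl 0x44, slot 2 ⇒ 0x15000 (P0/RW0/US0/PS0)
  → PAGE_NOT_PRESENT  (4 entries read)
#4 VA=0xA8000000714 (r,kernel):
  lvl0: tbl 0x24, slot 21 ⇒ 0x41006 (P0/RW1/US1/PS0)
  → PAGE_NOT_PRESENT  (1 entries read)

Access #4 PA: FAULT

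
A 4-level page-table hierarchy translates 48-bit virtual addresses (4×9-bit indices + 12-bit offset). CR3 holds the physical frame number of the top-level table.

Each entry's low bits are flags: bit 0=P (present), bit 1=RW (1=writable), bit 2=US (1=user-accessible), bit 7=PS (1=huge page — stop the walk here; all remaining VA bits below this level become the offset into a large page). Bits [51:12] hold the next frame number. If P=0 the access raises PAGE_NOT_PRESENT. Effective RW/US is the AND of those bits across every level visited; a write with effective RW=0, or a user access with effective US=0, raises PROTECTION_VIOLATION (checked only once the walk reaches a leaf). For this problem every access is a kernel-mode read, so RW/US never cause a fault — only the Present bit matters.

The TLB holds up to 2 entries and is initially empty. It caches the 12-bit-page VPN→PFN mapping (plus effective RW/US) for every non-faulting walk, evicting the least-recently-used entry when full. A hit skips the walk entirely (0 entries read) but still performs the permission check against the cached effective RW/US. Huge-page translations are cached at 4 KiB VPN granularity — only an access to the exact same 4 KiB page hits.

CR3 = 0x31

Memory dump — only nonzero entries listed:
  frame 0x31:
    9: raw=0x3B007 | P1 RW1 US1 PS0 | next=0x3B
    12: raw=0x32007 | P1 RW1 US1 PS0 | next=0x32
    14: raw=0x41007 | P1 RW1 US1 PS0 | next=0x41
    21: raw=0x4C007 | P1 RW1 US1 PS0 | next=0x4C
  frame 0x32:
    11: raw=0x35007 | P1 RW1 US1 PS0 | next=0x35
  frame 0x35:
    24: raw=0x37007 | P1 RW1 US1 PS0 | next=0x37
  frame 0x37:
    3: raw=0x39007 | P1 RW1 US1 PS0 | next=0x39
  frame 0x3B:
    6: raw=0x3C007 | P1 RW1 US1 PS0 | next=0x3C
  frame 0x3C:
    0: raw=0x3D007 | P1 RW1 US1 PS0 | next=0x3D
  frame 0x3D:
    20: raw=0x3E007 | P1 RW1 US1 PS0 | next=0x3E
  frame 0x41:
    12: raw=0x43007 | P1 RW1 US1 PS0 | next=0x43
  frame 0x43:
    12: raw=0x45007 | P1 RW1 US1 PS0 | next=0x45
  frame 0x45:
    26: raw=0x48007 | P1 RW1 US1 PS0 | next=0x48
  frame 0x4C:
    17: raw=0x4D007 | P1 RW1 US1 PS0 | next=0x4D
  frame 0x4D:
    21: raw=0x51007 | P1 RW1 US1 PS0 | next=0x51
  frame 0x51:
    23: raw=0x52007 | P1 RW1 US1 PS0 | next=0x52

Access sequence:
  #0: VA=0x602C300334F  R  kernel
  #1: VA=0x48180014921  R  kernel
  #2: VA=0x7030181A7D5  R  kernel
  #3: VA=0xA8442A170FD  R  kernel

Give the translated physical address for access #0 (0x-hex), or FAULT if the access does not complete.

Per-access translation:
#0 VA=0x602C300334F (r,kernel):
  [0] read 0x31 idx=12: raw=0x32007 flags P=1 W=1 U=1 S=0
  [1] read 0x32 idx=11: raw=0x35007 flags P=1 W=1 U=1 S=0
  [2] read 0x35 idx=24: raw=0x37007 flags P=1 W=1 U=1 S=0
  [3] read 0x37 idx=3: raw=0x39007 flags P=1 W=1 U=1 S=0
  ⇒ phys 0x3934F  [4 reads]
#1 VA=0x48180014921 (r,kernel):
  [0] read 0x31 idx=9: raw=0x3B007 flags P=1 W=1 U=1 S=0
  [1] read 0x3B idx=6: raw=0x3C007 flags P=1 W=1 U=1 S=0
  [2] read 0x3C idx=0: raw=0x3D007 flags P=1 W=1 U=1 S=0
  [3] read 0x3D idx=20: raw=0x3E007 flags P=1 W=1 U=1 S=0
  ⇒ phys 0x3E921  [4 reads]
#2 VA=0x7030181A7D5 (r,kernel):
  [0] read 0x31 idx=14: raw=0x41007 flags P=1 W=1 U=1 S=0
  [1] read 0x41 idx=12: raw=0x43007 flags P=1 W=1 U=1 S=0
  [2] read 0x43 idx=12: raw=0x45007 flags P=1 W=1 U=1 S=0
  [3] read 0x45 idx=26: raw=0x48007 flags P=1 W=1 U=1 S=0
  ⇒ phys 0x487D5  [4 reads]
#3 VA=0xA8442A170FD (r,kernel):
  [0] read 0x31 idx=21: raw=0x4C007 flags P=1 W=1 U=1 S=0
  [1] read 0x4C idx=17: raw=0x4D007 flags P=1 W=1 U=1 S=0
  [2] read 0x4D idx=21: raw=0x51007 flags P=1 W=1 U=1 S=0
  [3] read 0x51 idx=23: raw=0x52007 flags P=1 W=1 U=1 S=0
  ⇒ phys 0x520FD  [4 reads]

Access #0 PA: 0x3934F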